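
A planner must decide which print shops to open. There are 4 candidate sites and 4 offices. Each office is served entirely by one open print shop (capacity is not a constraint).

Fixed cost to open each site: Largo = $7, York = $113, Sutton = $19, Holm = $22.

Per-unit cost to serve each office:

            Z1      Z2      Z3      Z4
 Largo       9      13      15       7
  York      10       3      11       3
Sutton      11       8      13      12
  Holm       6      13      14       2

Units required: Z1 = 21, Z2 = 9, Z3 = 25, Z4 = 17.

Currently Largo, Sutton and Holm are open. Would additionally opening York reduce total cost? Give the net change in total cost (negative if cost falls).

Current service cost with {Largo, Sutton, Holm}: 557.
Adding York: each office re-picks its cheapest; new service cost 462, saving 95.
Extra fixed cost: 113. Net change = 113 − 95 = 18.
(Totals: 605 → 623.)

No — net change +18 (cost rises by 18).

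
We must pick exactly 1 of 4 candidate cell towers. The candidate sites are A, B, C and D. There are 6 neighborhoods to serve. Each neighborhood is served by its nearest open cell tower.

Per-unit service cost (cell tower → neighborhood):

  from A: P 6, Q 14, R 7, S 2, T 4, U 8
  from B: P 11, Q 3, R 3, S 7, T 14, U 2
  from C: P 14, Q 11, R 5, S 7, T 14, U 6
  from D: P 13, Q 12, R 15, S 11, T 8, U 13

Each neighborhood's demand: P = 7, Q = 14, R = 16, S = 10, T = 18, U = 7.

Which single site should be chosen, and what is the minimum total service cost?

With exactly 1 open, each neighborhood uses its cheapest among the chosen.
{A}: P→A 6·7=42, Q→A 14·14=196, R→A 7·16=112, S→A 2·10=20, T→A 4·18=72, U→A 8·7=56. Service cost 498.
{B}: service cost 503
{C}: service cost 696
Among all 4 size-1 choices, {A} is lowest.

Choose A only; total service cost 498.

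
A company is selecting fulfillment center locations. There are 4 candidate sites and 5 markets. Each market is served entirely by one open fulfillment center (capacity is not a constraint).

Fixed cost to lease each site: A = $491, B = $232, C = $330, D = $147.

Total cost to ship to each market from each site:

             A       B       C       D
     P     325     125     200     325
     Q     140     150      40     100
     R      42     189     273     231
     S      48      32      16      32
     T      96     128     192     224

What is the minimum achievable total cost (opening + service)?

For any fixed open set, each market goes to its cheapest open site; total = fixed + service.
{B}: P→B 125, Q→B 150, R→B 189, S→B 32, T→B 128. Service 624; fixed 232; total 856.
{B, D}: P→B 125, Q→D 100, R→B 189, S→B 32, T→B 128. Service 574; fixed 379; total 953.
{C}: P→C 200, Q→C 40, R→C 273, S→C 16, T→C 192. Service 721; fixed 330; total 1051.
{A, B, C, D}: P→B 125, Q→C 40, R→A 42, S→C 16, T→A 96. Service 319; fixed 1200; total 1519.
No other subset beats 856.

Minimum total cost: 856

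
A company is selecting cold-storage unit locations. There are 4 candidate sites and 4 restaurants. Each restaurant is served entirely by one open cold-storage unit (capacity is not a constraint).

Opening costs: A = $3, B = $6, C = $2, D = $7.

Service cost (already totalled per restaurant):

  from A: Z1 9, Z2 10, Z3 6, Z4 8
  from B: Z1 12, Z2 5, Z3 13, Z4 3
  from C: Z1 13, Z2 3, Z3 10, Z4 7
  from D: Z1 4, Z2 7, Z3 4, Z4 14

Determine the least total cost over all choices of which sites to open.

For any fixed open set, each restaurant goes to its cheapest open site; total = fixed + service.
{C, D}: Z1→D 4, Z2→C 3, Z3→D 4, Z4→C 7. Service 18; fixed 9; total 27.
{B, C, D}: service 14 + fixed 15 = 29
{B, D}: Z1→D 4, Z2→B 5, Z3→D 4, Z4→B 3. Service 16; fixed 13; total 29.
{A, B, C, D}: service 14 + fixed 18 = 32
No other subset beats 27.

Minimum total cost: 27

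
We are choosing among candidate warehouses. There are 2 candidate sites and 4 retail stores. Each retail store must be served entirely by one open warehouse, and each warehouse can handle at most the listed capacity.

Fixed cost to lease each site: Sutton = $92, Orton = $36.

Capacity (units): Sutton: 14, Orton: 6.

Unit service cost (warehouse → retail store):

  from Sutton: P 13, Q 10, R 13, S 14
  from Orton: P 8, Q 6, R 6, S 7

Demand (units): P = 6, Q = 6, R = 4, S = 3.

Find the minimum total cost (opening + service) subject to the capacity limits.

Minimum total cost: 330

Open {Sutton, Orton}: P→Orton 8·6=48, Q→Sutton 10·6=60, R→Sutton 13·4=52, S→Sutton 14·3=42.
Loads: Sutton carries 13/14, Orton carries 6/6. Service 202; fixed 128; total 330.
Next best feasible plan costs 336.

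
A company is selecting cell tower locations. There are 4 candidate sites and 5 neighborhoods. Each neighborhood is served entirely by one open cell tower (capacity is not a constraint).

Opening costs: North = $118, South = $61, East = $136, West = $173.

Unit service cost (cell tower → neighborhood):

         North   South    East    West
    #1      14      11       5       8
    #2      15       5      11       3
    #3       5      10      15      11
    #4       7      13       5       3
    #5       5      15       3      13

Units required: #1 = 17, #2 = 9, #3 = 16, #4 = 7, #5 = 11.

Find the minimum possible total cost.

For any fixed open set, each neighborhood goes to its cheapest open site; total = fixed + service.
{South, East}: #1→East 5·17=85, #2→South 5·9=45, #3→South 10·16=160, #4→East 5·7=35, #5→East 3·11=33. Service 358; fixed 197; total 555.
{North, East}: service 332 + fixed 254 = 586
{North, South, East}: #1→East 5·17=85, #2→South 5·9=45, #3→North 5·16=80, #4→East 5·7=35, #5→East 3·11=33. Service 278; fixed 315; total 593.
{North, South, East, West}: #1→East 5·17=85, #2→West 3·9=27, #3→North 5·16=80, #4→West 3·7=21, #5→East 3·11=33. Service 246; fixed 488; total 734.
No other subset beats 555.

Minimum total cost: 555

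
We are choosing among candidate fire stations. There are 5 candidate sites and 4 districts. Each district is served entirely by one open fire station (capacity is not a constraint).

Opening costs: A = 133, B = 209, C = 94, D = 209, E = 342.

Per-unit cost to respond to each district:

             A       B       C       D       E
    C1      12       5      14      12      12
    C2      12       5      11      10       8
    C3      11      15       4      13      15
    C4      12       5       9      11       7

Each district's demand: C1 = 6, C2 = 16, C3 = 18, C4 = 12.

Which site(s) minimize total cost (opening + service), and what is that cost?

For any fixed open set, each district goes to its cheapest open site; total = fixed + service.
{C}: C1→C 14·6=84, C2→C 11·16=176, C3→C 4·18=72, C4→C 9·12=108. Service 440; fixed 94; total 534.
{B, C}: C1→B 5·6=30, C2→B 5·16=80, C3→C 4·18=72, C4→B 5·12=60. Service 242; fixed 303; total 545.
{B}: service 440 + fixed 209 = 649
{A, B, C, D, E}: service 242 + fixed 987 = 1229
No other subset beats 534.

Open C only; minimum total cost 534.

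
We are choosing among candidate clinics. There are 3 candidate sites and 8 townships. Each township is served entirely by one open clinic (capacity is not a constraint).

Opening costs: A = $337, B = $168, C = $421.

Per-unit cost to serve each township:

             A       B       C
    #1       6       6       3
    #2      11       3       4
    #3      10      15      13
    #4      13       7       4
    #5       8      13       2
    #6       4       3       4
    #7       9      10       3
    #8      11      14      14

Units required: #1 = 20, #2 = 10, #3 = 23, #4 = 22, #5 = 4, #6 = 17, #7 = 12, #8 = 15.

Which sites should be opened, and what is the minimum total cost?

Open C only; minimum total cost 1230.

For any fixed open set, each township goes to its cheapest open site; total = fixed + service.
{C}: #1→C 3·20=60, #2→C 4·10=40, #3→C 13·23=299, #4→C 4·22=88, #5→C 2·4=8, #6→C 4·17=68, #7→C 3·12=36, #8→C 14·15=210. Service 809; fixed 421; total 1230.
{B}: service 1082 + fixed 168 = 1250
{B, C}: #1→C 3·20=60, #2→B 3·10=30, #3→C 13·23=299, #4→C 4·22=88, #5→C 2·4=8, #6→B 3·17=51, #7→C 3·12=36, #8→B 14·15=210. Service 782; fixed 589; total 1371.
{A, B, C}: service 668 + fixed 926 = 1594
No other subset beats 1230.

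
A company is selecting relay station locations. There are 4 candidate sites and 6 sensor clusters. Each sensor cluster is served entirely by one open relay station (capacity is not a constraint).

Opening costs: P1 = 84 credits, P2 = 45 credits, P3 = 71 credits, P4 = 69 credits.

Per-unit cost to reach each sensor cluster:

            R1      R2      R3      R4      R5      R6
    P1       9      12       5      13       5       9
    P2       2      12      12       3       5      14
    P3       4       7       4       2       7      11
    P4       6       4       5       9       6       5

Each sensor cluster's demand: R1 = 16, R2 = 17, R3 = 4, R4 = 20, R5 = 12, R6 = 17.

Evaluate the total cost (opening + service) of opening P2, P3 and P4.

Each sensor cluster is assigned to its cheapest site among the open ones.
{P2, P3, P4}: R1→P2 2·16=32, R2→P4 4·17=68, R3→P3 4·4=16, R4→P3 2·20=40, R5→P2 5·12=60, R6→P4 5·17=85. Service 301; fixed 185; total 486.

Total cost: 486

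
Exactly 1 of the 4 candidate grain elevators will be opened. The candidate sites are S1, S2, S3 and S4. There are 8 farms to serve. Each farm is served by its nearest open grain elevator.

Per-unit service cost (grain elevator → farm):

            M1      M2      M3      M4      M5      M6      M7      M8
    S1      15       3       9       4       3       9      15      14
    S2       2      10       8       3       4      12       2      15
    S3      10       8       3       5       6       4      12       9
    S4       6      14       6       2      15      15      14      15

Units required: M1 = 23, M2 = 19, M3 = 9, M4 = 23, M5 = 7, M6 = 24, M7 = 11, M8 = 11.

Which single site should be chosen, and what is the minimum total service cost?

Choose S2 only; total service cost 880.

With exactly 1 open, each farm uses its cheapest among the chosen.
{S2}: M1→S2 2·23=46, M2→S2 10·19=190, M3→S2 8·9=72, M4→S2 3·23=69, M5→S2 4·7=28, M6→S2 12·24=288, M7→S2 2·11=22, M8→S2 15·11=165. Service cost 880.
{S3}: service cost 893
{S1}: service cost 1131
Among all 4 size-1 choices, {S2} is lowest.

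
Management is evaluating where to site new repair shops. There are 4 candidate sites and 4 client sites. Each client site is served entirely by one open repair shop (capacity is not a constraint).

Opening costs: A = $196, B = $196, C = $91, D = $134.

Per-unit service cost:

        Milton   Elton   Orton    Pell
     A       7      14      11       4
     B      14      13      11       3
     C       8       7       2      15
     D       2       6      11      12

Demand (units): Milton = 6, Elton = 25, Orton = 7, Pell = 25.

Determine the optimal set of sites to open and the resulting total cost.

Open B and C; minimum total cost 599.

For any fixed open set, each client site goes to its cheapest open site; total = fixed + service.
{B, C}: Milton→C 8·6=48, Elton→C 7·25=175, Orton→C 2·7=14, Pell→B 3·25=75. Service 312; fixed 287; total 599.
{A, C}: service 331 + fixed 287 = 618
{B, D}: service 314 + fixed 330 = 644
{A, B, C, D}: service 251 + fixed 617 = 868
(All 15 nonempty subsets were checked; B and C is lowest.)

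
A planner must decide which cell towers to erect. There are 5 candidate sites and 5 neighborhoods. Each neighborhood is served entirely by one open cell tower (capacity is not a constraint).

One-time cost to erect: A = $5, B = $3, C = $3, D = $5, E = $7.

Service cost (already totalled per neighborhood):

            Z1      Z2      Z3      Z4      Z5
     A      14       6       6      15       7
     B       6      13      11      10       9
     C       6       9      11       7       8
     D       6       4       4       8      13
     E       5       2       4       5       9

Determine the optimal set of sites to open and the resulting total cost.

For any fixed open set, each neighborhood goes to its cheapest open site; total = fixed + service.
{E}: Z1→E 5, Z2→E 2, Z3→E 4, Z4→E 5, Z5→E 9. Service 25; fixed 7; total 32.
{C, E}: Z1→E 5, Z2→E 2, Z3→E 4, Z4→E 5, Z5→C 8. Service 24; fixed 10; total 34.
{A, E}: service 23 + fixed 12 = 35
{A, B, C, D, E}: service 23 + fixed 23 = 46
No other subset beats 32.

Open E only; minimum total cost 32.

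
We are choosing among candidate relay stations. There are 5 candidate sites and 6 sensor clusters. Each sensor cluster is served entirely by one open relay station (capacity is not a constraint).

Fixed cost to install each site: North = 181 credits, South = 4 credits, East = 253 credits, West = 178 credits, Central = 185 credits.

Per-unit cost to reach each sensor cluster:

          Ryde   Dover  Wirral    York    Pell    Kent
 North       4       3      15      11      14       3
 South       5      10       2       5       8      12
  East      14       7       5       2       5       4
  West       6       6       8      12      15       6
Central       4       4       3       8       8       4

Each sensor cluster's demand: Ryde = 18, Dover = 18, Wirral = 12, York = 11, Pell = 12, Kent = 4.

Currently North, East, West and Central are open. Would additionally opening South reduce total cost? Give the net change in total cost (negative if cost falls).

Yes — net change −8 (cost falls by 8).

Current service cost with {North, East, West, Central}: 256.
Adding South: each sensor cluster re-picks its cheapest; new service cost 244, saving 12.
Extra fixed cost: 4. Net change = 4 − 12 = -8.
(Totals: 1053 → 1045.)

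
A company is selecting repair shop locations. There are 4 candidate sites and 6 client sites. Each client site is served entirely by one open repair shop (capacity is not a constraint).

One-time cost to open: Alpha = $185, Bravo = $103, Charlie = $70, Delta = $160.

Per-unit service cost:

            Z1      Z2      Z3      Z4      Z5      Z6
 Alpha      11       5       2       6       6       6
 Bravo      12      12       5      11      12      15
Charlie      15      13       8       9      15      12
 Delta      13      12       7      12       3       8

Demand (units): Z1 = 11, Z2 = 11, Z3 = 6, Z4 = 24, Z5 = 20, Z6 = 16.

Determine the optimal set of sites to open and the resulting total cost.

Open Alpha only; minimum total cost 733.

For any fixed open set, each client site goes to its cheapest open site; total = fixed + service.
{Alpha}: Z1→Alpha 11·11=121, Z2→Alpha 5·11=55, Z3→Alpha 2·6=12, Z4→Alpha 6·24=144, Z5→Alpha 6·20=120, Z6→Alpha 6·16=96. Service 548; fixed 185; total 733.
{Alpha, Charlie}: service 548 + fixed 255 = 803
{Alpha, Delta}: Z1→Alpha 11·11=121, Z2→Alpha 5·11=55, Z3→Alpha 2·6=12, Z4→Alpha 6·24=144, Z5→Delta 3·20=60, Z6→Alpha 6·16=96. Service 488; fixed 345; total 833.
{Alpha, Bravo, Charlie, Delta}: Z1→Alpha 11·11=121, Z2→Alpha 5·11=55, Z3→Alpha 2·6=12, Z4→Alpha 6·24=144, Z5→Delta 3·20=60, Z6→Alpha 6·16=96. Service 488; fixed 518; total 1006.
No other subset beats 733.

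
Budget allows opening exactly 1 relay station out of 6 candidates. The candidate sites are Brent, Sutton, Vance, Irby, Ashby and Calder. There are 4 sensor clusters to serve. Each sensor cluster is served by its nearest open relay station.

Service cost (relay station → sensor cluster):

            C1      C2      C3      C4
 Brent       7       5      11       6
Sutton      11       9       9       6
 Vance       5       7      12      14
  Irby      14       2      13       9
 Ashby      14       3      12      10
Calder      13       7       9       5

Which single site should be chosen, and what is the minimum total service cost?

With exactly 1 open, each sensor cluster uses its cheapest among the chosen.
{Brent}: C1→Brent 7, C2→Brent 5, C3→Brent 11, C4→Brent 6. Service cost 29.
{Calder}: service cost 34
{Sutton}: service cost 35
Among all 6 size-1 choices, {Brent} is lowest.

Choose Brent only; total service cost 29.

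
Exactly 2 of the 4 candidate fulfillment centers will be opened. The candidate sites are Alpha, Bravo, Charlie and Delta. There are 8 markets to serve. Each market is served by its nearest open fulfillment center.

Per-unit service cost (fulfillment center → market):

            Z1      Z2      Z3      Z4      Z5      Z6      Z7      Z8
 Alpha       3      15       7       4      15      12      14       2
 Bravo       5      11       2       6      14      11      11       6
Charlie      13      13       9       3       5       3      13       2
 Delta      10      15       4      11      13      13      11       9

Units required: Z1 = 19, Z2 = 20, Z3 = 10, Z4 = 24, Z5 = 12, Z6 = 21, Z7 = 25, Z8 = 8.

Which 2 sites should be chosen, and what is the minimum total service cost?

Choose Bravo and Charlie; total service cost 821.

With exactly 2 open, each market uses its cheapest among the chosen.
{Bravo, Charlie}: Z1→Bravo 5·19=95, Z2→Bravo 11·20=220, Z3→Bravo 2·10=20, Z4→Charlie 3·24=72, Z5→Charlie 5·12=60, Z6→Charlie 3·21=63, Z7→Bravo 11·25=275, Z8→Charlie 2·8=16. Service cost 821.
{Alpha, Charlie}: service cost 923
{Charlie, Delta}: service cost 976
Among all 6 size-2 choices, {Bravo, Charlie} is lowest.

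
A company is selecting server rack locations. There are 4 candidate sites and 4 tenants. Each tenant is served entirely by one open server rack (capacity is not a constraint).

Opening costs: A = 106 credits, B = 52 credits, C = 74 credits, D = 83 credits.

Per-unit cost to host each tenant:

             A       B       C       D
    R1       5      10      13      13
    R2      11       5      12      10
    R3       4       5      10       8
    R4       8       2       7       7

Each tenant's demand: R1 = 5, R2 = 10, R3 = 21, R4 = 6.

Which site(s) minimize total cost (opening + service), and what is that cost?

For any fixed open set, each tenant goes to its cheapest open site; total = fixed + service.
{B}: R1→B 10·5=50, R2→B 5·10=50, R3→B 5·21=105, R4→B 2·6=12. Service 217; fixed 52; total 269.
{A, B}: service 171 + fixed 158 = 329
{B, C}: service 217 + fixed 126 = 343
{A, B, C, D}: service 171 + fixed 315 = 486
No other subset beats 269.

Open B only; minimum total cost 269.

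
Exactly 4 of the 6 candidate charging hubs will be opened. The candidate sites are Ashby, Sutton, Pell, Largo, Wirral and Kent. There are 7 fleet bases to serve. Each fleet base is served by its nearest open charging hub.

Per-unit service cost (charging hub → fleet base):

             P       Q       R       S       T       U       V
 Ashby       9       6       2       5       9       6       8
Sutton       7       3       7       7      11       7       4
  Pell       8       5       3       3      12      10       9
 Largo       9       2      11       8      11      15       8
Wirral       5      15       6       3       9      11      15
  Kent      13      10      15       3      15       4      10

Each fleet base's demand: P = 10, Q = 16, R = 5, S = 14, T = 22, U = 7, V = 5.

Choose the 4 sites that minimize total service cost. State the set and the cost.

Choose Ashby, Sutton, Largo and Wirral; total service cost 394.

With exactly 4 open, each fleet base uses its cheapest among the chosen.
{Ashby, Sutton, Largo, Wirral}: P→Wirral 5·10=50, Q→Largo 2·16=32, R→Ashby 2·5=10, S→Wirral 3·14=42, T→Ashby 9·22=198, U→Ashby 6·7=42, V→Sutton 4·5=20. Service cost 394.
{Ashby, Sutton, Wirral, Kent}: service cost 396
{Ashby, Sutton, Largo, Kent}: service cost 400
Among all 15 size-4 choices, {Ashby, Sutton, Largo, Wirral} is lowest.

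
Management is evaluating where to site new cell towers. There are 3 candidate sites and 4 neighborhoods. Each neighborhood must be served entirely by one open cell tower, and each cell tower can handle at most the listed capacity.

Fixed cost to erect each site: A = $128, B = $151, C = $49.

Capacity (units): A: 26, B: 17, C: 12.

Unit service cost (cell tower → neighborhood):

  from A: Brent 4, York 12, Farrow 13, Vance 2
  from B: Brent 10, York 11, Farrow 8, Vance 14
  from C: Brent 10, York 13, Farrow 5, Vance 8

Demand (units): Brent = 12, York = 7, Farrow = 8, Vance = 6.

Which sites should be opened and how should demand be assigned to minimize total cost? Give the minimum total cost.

Minimum total cost: 361

Open {A, C}: Brent→A 4·12=48, York→A 12·7=84, Farrow→C 5·8=40, Vance→A 2·6=12.
Loads: A carries 25/26, C carries 8/12. Service 184; fixed 177; total 361.
Next best feasible plan costs 432.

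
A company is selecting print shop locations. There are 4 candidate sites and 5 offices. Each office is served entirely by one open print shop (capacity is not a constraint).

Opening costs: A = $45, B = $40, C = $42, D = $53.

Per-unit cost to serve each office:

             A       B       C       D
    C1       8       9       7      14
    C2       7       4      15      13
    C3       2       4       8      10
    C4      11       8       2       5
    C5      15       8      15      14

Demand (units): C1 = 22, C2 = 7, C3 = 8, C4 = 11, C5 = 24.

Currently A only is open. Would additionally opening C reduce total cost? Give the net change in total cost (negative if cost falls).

Yes — net change −79 (cost falls by 79).

Current service cost with {A}: 722.
Adding C: each office re-picks its cheapest; new service cost 601, saving 121.
Extra fixed cost: 42. Net change = 42 − 121 = -79.
(Totals: 767 → 688.)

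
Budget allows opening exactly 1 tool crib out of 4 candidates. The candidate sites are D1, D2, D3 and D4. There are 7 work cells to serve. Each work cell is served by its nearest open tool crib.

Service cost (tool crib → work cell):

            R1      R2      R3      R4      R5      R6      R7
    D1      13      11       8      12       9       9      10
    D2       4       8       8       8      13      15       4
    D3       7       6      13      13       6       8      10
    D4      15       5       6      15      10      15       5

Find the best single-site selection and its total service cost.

Choose D2 only; total service cost 60.

With exactly 1 open, each work cell uses its cheapest among the chosen.
{D2}: R1→D2 4, R2→D2 8, R3→D2 8, R4→D2 8, R5→D2 13, R6→D2 15, R7→D2 4. Service cost 60.
{D3}: service cost 63
{D4}: service cost 71
Among all 4 size-1 choices, {D2} is lowest.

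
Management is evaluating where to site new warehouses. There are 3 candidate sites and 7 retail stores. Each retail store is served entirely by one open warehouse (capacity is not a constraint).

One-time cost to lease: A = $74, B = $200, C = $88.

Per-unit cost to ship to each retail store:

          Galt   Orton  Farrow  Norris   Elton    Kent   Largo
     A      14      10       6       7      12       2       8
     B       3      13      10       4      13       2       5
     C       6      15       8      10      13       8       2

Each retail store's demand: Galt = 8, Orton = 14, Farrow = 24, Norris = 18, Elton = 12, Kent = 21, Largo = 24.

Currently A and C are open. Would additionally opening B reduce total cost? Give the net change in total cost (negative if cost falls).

Current service cost with {A, C}: 692.
Adding B: each retail store re-picks its cheapest; new service cost 614, saving 78.
Extra fixed cost: 200. Net change = 200 − 78 = 122.
(Totals: 854 → 976.)

No — net change +122 (cost rises by 122).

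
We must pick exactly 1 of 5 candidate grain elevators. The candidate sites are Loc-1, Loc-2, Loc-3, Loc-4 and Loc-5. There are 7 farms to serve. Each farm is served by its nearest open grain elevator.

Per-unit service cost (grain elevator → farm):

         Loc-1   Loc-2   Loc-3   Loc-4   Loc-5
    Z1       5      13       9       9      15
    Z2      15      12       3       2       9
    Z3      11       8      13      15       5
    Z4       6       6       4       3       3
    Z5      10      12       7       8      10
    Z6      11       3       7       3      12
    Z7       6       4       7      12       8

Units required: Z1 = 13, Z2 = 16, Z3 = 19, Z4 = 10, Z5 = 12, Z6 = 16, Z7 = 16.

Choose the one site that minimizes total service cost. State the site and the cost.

With exactly 1 open, each farm uses its cheapest among the chosen.
{Loc-3}: Z1→Loc-3 9·13=117, Z2→Loc-3 3·16=48, Z3→Loc-3 13·19=247, Z4→Loc-3 4·10=40, Z5→Loc-3 7·12=84, Z6→Loc-3 7·16=112, Z7→Loc-3 7·16=112. Service cost 760.
{Loc-4}: service cost 800
{Loc-2}: service cost 829
Among all 5 size-1 choices, {Loc-3} is lowest.

Choose Loc-3 only; total service cost 760.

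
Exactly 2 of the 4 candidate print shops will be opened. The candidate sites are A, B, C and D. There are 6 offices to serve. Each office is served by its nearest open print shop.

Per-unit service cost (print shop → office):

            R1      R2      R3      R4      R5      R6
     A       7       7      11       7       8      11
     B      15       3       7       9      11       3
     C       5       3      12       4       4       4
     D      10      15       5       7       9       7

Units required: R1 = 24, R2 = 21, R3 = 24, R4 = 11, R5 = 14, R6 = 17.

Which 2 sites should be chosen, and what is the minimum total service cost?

Choose C and D; total service cost 471.

With exactly 2 open, each office uses its cheapest among the chosen.
{C, D}: R1→C 5·24=120, R2→C 3·21=63, R3→D 5·24=120, R4→C 4·11=44, R5→C 4·14=56, R6→C 4·17=68. Service cost 471.
{B, C}: service cost 502
{A, C}: service cost 615
Among all 6 size-2 choices, {C, D} is lowest.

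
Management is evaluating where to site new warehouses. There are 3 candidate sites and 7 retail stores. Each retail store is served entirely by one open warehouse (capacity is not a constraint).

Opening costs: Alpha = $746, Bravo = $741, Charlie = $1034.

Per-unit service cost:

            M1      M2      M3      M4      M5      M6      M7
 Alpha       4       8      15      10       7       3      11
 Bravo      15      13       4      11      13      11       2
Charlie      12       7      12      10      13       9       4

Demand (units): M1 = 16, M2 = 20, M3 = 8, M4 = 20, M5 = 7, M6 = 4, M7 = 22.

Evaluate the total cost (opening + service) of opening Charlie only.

Total cost: 1877

Each retail store is assigned to its cheapest site among the open ones.
{Charlie}: M1→Charlie 12·16=192, M2→Charlie 7·20=140, M3→Charlie 12·8=96, M4→Charlie 10·20=200, M5→Charlie 13·7=91, M6→Charlie 9·4=36, M7→Charlie 4·22=88. Service 843; fixed 1034; total 1877.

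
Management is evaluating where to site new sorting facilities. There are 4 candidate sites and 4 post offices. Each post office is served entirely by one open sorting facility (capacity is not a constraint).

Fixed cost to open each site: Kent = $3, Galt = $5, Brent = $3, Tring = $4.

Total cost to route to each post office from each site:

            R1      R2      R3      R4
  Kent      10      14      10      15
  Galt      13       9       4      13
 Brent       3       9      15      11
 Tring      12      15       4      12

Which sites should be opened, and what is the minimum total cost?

Open Brent and Tring; minimum total cost 34.

For any fixed open set, each post office goes to its cheapest open site; total = fixed + service.
{Brent, Tring}: R1→Brent 3, R2→Brent 9, R3→Tring 4, R4→Brent 11. Service 27; fixed 7; total 34.
{Galt, Brent}: R1→Brent 3, R2→Galt 9, R3→Galt 4, R4→Brent 11. Service 27; fixed 8; total 35.
{Kent, Brent, Tring}: service 27 + fixed 10 = 37
{Kent, Galt, Brent, Tring}: R1→Brent 3, R2→Galt 9, R3→Galt 4, R4→Brent 11. Service 27; fixed 15; total 42.
No other subset beats 34.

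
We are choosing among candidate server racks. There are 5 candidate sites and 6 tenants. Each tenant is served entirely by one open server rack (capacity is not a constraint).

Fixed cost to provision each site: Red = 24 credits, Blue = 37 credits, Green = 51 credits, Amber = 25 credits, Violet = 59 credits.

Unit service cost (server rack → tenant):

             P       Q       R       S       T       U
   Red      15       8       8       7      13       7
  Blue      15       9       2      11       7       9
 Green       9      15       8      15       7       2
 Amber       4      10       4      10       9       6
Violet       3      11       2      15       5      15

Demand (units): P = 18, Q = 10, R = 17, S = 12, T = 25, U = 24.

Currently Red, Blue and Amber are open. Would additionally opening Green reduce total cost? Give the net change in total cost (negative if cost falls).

Current service cost with {Red, Blue, Amber}: 589.
Adding Green: each tenant re-picks its cheapest; new service cost 493, saving 96.
Extra fixed cost: 51. Net change = 51 − 96 = -45.
(Totals: 675 → 630.)

Yes — net change −45 (cost falls by 45).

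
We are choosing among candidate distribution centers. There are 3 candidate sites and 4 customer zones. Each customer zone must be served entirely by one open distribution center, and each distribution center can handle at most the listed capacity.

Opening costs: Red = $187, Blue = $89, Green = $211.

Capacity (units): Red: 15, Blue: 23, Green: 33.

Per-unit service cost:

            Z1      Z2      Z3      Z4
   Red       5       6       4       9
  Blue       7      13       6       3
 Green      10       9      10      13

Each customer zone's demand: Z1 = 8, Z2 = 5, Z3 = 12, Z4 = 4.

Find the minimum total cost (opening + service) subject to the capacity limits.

Open {Red, Blue}: Z1→Red 5·8=40, Z2→Red 6·5=30, Z3→Blue 6·12=72, Z4→Blue 3·4=12.
Loads: Red carries 13/15, Blue carries 16/23. Service 154; fixed 276; total 430.
Next best feasible plan costs 457.

Minimum total cost: 430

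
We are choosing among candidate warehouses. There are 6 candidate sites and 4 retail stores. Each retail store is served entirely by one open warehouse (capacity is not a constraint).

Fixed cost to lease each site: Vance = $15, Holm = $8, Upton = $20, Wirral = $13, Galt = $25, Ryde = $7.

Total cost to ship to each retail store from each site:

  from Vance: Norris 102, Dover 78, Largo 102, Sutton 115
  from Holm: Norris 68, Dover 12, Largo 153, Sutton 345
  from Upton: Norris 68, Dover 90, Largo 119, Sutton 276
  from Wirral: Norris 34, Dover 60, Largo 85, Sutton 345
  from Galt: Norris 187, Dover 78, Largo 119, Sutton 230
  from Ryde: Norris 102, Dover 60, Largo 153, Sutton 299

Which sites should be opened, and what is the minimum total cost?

Open Vance, Holm and Wirral; minimum total cost 282.

For any fixed open set, each retail store goes to its cheapest open site; total = fixed + service.
{Vance, Holm, Wirral}: Norris→Wirral 34, Dover→Holm 12, Largo→Wirral 85, Sutton→Vance 115. Service 246; fixed 36; total 282.
{Vance, Holm, Wirral, Ryde}: service 246 + fixed 43 = 289
{Vance, Holm, Upton, Wirral}: Norris→Wirral 34, Dover→Holm 12, Largo→Wirral 85, Sutton→Vance 115. Service 246; fixed 56; total 302.
{Vance, Holm, Upton, Wirral, Galt, Ryde}: Norris→Wirral 34, Dover→Holm 12, Largo→Wirral 85, Sutton→Vance 115. Service 246; fixed 88; total 334.
No other subset beats 282.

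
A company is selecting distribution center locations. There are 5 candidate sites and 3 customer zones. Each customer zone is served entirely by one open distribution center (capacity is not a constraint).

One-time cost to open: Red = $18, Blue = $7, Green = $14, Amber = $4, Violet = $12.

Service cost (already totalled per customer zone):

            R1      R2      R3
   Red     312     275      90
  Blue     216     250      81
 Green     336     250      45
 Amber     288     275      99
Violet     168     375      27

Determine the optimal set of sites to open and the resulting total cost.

For any fixed open set, each customer zone goes to its cheapest open site; total = fixed + service.
{Blue, Violet}: R1→Violet 168, R2→Blue 250, R3→Violet 27. Service 445; fixed 19; total 464.
{Blue, Amber, Violet}: service 445 + fixed 23 = 468
{Green, Violet}: service 445 + fixed 26 = 471
{Red, Blue, Green, Amber, Violet}: R1→Violet 168, R2→Blue 250, R3→Violet 27. Service 445; fixed 55; total 500.
No other subset beats 464.

Open Blue and Violet; minimum total cost 464.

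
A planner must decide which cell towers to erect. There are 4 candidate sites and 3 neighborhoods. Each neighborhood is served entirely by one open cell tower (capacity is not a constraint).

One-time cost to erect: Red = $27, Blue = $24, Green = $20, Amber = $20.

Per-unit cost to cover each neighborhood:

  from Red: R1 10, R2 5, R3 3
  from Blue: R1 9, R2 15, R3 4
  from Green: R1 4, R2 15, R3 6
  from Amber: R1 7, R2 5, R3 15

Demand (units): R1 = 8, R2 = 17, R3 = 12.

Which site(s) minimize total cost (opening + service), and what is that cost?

Open Red and Green; minimum total cost 200.

For any fixed open set, each neighborhood goes to its cheapest open site; total = fixed + service.
{Red, Green}: R1→Green 4·8=32, R2→Red 5·17=85, R3→Red 3·12=36. Service 153; fixed 47; total 200.
{Red, Green, Amber}: R1→Green 4·8=32, R2→Red 5·17=85, R3→Red 3·12=36. Service 153; fixed 67; total 220.
{Red, Blue, Green}: service 153 + fixed 71 = 224
{Red, Blue, Green, Amber}: R1→Green 4·8=32, R2→Red 5·17=85, R3→Red 3·12=36. Service 153; fixed 91; total 244.
No other subset beats 200.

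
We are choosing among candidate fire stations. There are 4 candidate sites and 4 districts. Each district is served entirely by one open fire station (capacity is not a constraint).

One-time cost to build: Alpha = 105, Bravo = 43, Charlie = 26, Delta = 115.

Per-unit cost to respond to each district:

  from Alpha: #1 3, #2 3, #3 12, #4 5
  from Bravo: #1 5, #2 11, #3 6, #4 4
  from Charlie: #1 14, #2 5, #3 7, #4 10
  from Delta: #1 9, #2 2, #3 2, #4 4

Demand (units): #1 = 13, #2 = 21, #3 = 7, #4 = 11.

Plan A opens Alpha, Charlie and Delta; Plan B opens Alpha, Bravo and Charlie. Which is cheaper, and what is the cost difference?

Plan B is cheaper by 23.

Plan A: {Alpha, Charlie, Delta}: #1→Alpha 3·13=39, #2→Delta 2·21=42, #3→Delta 2·7=14, #4→Delta 4·11=44. Service 139; fixed 246; total 385.
Plan B: {Alpha, Bravo, Charlie}: #1→Alpha 3·13=39, #2→Alpha 3·21=63, #3→Bravo 6·7=42, #4→Bravo 4·11=44. Service 188; fixed 174; total 362.
Difference: |385 − 362| = 23.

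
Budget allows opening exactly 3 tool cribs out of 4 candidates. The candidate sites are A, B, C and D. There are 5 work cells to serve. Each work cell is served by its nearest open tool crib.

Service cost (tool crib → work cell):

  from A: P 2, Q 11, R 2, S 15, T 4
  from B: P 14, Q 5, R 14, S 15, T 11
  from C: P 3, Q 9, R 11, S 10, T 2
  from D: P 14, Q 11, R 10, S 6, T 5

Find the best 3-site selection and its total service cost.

Choose A, B and D; total service cost 19.

With exactly 3 open, each work cell uses its cheapest among the chosen.
{A, B, D}: P→A 2, Q→B 5, R→A 2, S→D 6, T→A 4. Service cost 19.
{A, B, C}: service cost 21
{A, C, D}: service cost 21
Among all 4 size-3 choices, {A, B, D} is lowest.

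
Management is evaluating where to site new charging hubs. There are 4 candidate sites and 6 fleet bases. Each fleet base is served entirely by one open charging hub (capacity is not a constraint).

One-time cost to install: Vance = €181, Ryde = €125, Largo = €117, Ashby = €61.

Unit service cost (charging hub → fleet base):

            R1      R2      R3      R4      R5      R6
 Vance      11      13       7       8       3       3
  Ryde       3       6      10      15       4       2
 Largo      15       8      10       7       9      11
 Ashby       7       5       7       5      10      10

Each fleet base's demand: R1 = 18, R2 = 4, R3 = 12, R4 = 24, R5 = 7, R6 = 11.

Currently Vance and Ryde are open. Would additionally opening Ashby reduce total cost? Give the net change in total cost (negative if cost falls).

Current service cost with {Vance, Ryde}: 397.
Adding Ashby: each fleet base re-picks its cheapest; new service cost 321, saving 76.
Extra fixed cost: 61. Net change = 61 − 76 = -15.
(Totals: 703 → 688.)

Yes — net change −15 (cost falls by 15).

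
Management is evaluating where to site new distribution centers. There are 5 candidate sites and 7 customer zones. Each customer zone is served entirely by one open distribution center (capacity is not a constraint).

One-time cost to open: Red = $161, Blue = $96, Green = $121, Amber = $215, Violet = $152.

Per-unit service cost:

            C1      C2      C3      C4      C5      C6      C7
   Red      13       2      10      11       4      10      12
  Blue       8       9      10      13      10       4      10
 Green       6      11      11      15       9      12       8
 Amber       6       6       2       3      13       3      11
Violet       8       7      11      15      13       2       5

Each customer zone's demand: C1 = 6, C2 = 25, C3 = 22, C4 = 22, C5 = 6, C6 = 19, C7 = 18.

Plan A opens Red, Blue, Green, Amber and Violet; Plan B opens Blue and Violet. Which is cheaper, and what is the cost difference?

Plan A is cheaper by 72.

Plan A: {Red, Blue, Green, Amber, Violet}: C1→Green 6·6=36, C2→Red 2·25=50, C3→Amber 2·22=44, C4→Amber 3·22=66, C5→Red 4·6=24, C6→Violet 2·19=38, C7→Violet 5·18=90. Service 348; fixed 745; total 1093.
Plan B: {Blue, Violet}: C1→Blue 8·6=48, C2→Violet 7·25=175, C3→Blue 10·22=220, C4→Blue 13·22=286, C5→Blue 10·6=60, C6→Violet 2·19=38, C7→Violet 5·18=90. Service 917; fixed 248; total 1165.
Difference: |1093 − 1165| = 72.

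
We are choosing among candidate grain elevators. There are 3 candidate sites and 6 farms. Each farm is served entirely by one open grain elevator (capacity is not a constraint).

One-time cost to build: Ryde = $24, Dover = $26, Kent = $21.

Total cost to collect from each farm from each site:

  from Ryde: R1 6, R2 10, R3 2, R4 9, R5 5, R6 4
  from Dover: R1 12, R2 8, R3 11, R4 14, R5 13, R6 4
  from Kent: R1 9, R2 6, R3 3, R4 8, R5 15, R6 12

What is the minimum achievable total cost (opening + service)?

For any fixed open set, each farm goes to its cheapest open site; total = fixed + service.
{Ryde}: R1→Ryde 6, R2→Ryde 10, R3→Ryde 2, R4→Ryde 9, R5→Ryde 5, R6→Ryde 4. Service 36; fixed 24; total 60.
{Kent}: R1→Kent 9, R2→Kent 6, R3→Kent 3, R4→Kent 8, R5→Kent 15, R6→Kent 12. Service 53; fixed 21; total 74.
{Ryde, Kent}: R1→Ryde 6, R2→Kent 6, R3→Ryde 2, R4→Kent 8, R5→Ryde 5, R6→Ryde 4. Service 31; fixed 45; total 76.
{Ryde, Dover, Kent}: R1→Ryde 6, R2→Kent 6, R3→Ryde 2, R4→Kent 8, R5→Ryde 5, R6→Ryde 4. Service 31; fixed 71; total 102.
No other subset beats 60.

Minimum total cost: 60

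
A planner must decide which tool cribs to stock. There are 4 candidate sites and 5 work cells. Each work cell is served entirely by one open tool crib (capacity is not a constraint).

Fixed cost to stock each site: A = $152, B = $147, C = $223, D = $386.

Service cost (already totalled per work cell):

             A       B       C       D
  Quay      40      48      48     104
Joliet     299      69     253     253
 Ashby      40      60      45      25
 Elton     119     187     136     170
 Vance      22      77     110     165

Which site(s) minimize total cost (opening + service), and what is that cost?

Open B only; minimum total cost 588.

For any fixed open set, each work cell goes to its cheapest open site; total = fixed + service.
{B}: Quay→B 48, Joliet→B 69, Ashby→B 60, Elton→B 187, Vance→B 77. Service 441; fixed 147; total 588.
{A, B}: service 290 + fixed 299 = 589
{A}: service 520 + fixed 152 = 672
{A, B, C, D}: service 275 + fixed 908 = 1183
(All 15 nonempty subsets were checked; B only is lowest.)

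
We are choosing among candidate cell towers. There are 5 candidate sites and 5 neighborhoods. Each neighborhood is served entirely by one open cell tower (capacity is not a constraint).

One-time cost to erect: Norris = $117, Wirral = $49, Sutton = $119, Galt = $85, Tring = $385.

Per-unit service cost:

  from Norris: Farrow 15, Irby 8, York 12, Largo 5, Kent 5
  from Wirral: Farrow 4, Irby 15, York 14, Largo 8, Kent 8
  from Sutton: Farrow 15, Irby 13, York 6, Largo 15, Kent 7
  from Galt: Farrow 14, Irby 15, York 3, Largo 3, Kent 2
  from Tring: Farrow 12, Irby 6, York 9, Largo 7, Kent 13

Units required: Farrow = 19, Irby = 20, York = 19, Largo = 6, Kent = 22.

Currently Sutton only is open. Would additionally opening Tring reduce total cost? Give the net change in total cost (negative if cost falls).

Current service cost with {Sutton}: 903.
Adding Tring: each neighborhood re-picks its cheapest; new service cost 658, saving 245.
Extra fixed cost: 385. Net change = 385 − 245 = 140.
(Totals: 1022 → 1162.)

No — net change +140 (cost rises by 140).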